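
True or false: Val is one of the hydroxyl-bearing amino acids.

False

The –OH-bearing residues are Ser, Thr (aliphatic alcohols), and Tyr (phenol).
Valine is not in this group.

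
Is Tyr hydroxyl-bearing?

S, T, and Y are the three residues with a side-chain hydroxyl.
Tyrosine is in this group.

Yes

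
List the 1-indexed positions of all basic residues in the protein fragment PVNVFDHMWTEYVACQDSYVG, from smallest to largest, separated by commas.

7

Lysine (K), arginine (R), and histidine (H) have basic, nitrogen-containing side chains.
Matching residues: H7.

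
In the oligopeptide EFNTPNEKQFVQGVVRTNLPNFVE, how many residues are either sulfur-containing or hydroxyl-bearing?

Sulfur-containing: C, M. Hydroxyl-bearing: S, T, Y.
Sulfur-containing residues here: none (0).
Hydroxyl-bearing residues here: T4, T17 (2).
The two groups share no amino acid, so total = 0 + 2 = 2.

2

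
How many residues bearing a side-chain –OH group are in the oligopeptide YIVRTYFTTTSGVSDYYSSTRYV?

14

The –OH-bearing residues are Ser, Thr (aliphatic alcohols), and Tyr (phenol).
Matching residues: Y1, T5, Y6, T8, T9, T10, S11, S14, Y16, Y17, S18, S19, T20, Y22.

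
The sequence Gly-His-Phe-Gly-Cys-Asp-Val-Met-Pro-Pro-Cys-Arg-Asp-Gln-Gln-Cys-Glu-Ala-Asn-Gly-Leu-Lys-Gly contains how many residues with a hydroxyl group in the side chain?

0

The –OH-bearing residues are Ser, Thr (aliphatic alcohols), and Tyr (phenol).
None of the 23 residues belong to this group.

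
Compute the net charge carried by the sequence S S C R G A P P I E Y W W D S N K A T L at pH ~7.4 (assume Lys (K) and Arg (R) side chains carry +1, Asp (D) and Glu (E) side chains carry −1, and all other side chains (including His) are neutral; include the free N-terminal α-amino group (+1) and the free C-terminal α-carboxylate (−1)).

Positive (K, R): R4, K17 → +2.
Negative (D, E): E10, D14 → −2.
The N-terminus (+1) and C-terminus (−1) cancel.
Net charge = (+2) + (−2) = 0.

0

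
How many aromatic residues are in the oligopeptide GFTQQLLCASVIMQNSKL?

The aromatic amino acids are Phe (F, benzyl), Trp (W, indole), and Tyr (Y, phenol).
Matching residues: F2.

1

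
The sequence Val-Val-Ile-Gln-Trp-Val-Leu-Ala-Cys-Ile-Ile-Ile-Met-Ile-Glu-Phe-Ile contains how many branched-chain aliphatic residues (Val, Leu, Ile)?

10

Matching residues: Val1, Val2, Ile3, Val6, Leu7, Ile10, Ile11, Ile12, Ile14, Ile17.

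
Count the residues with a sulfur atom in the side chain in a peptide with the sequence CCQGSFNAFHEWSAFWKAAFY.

2

Only Cys (C) and Met (M) have a sulfur atom in the side chain.
Matching residues: C1, C2.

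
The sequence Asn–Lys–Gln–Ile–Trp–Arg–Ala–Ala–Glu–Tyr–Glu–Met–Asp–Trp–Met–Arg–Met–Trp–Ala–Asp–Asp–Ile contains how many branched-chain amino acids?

2

Valine (V), leucine (L), and isoleucine (I) are the branched-chain amino acids.
Matching residues: Ile4, Ile22.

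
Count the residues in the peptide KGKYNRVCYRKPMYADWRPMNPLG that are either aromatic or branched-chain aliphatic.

Aromatic: F, W, Y. Branched-chain aliphatic: I, L, V.
Aromatic residues here: Y4, Y9, Y14, W17 (4).
Branched-chain aliphatic residues here: V7, L23 (2).
The two groups share no amino acid, so total = 4 + 2 = 6.

6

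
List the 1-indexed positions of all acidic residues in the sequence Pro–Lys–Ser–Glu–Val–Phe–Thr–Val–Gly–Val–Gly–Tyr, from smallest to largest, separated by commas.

Only D (aspartate) and E (glutamate) carry a side-chain carboxylic acid.
Matching residues: Glu4.

4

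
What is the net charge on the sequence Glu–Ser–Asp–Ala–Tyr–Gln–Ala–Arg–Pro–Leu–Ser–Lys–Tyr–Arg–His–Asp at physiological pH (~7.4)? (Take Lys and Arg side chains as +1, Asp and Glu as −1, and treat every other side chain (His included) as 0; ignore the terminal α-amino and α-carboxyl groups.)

0

Positive (K, R): Arg8, Lys12, Arg14 → +3.
Negative (D, E): Glu1, Asp3, Asp16 → −3.
Net charge = (+3) + (−3) = 0.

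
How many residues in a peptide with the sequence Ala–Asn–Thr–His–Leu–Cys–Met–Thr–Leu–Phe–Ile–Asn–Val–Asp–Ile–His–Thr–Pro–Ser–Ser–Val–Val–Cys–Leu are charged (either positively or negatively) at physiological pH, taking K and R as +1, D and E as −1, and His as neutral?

Charged side chains at pH ~7.4: K, R (positive); D, E (negative).
Matching residues: Asp14.

1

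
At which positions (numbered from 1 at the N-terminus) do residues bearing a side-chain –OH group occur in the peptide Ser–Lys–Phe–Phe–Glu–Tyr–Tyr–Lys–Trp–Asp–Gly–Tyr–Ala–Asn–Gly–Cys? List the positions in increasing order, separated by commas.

1, 6, 7, 12

Serine (S), threonine (T), and tyrosine (Y) each carry a hydroxyl group on the side chain.
Matching residues: Ser1, Tyr6, Tyr7, Tyr12.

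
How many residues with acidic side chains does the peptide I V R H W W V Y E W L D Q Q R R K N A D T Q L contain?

Only D (aspartate) and E (glutamate) carry a side-chain carboxylic acid.
Matching residues: E9, D12, D20.

3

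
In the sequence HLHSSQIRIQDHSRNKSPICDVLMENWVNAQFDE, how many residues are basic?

6

K, R, and H are the three residues with basic side chains (ε-amine, guanidinium, and imidazole respectively).
Matching residues: H1, H3, R8, H12, R14, K16.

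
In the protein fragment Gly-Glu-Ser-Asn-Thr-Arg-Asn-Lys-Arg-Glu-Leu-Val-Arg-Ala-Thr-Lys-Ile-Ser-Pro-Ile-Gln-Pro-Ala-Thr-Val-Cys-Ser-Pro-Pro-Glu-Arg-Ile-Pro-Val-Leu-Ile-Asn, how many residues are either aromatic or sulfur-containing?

Aromatic: F, W, Y. Sulfur-containing: C, M.
Aromatic residues here: none (0).
Sulfur-containing residues here: Cys26 (1).
The two groups share no amino acid, so total = 0 + 1 = 1.

1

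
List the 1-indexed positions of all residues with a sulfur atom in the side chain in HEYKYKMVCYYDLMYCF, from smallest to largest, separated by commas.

7, 9, 14, 16

Only Cys (C) and Met (M) have a sulfur atom in the side chain.
Matching residues: M7, C9, M14, C16.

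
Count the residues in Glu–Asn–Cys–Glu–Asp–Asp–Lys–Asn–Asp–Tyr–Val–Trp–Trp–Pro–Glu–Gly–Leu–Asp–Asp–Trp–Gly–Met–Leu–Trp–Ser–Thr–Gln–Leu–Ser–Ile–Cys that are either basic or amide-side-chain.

4

Basic: H, K, R. Amide-side-chain: N, Q.
Basic residues here: Lys7 (1).
Amide-side-chain residues here: Asn2, Asn8, Gln27 (3).
The two groups share no amino acid, so total = 1 + 3 = 4.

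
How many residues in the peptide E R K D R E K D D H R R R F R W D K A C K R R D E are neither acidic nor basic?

4

Acidic: D, E. Basic: K, R, H. All other residues are neither.
Matching residues: F14, W16, A19, C20.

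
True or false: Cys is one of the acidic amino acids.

Aspartate (D) and glutamate (E) have carboxylic-acid side chains and are the acidic amino acids.
Cysteine is not in this group.

False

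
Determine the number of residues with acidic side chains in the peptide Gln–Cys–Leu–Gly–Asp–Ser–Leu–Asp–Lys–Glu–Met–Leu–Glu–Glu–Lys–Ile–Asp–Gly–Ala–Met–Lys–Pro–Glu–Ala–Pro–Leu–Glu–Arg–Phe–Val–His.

Only D (aspartate) and E (glutamate) carry a side-chain carboxylic acid.
Matching residues: Asp5, Asp8, Glu10, Glu13, Glu14, Asp17, Glu23, Glu27.

8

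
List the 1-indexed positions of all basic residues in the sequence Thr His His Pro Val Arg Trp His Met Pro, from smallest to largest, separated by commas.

2, 3, 6, 8

The basic amino acids are Lys (K), Arg (R), and His (H).
Matching residues: His2, His3, Arg6, His8.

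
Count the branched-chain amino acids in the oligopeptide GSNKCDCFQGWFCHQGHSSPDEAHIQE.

1

The BCAAs are Val, Leu, and Ile — aliphatic side chains with a branch point.
Matching residues: I25.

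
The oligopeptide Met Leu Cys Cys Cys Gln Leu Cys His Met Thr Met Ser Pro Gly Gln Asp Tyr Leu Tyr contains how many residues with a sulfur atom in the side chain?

Only Cys (C) and Met (M) have a sulfur atom in the side chain.
Matching residues: Met1, Cys3, Cys4, Cys5, Cys8, Met10, Met12.

7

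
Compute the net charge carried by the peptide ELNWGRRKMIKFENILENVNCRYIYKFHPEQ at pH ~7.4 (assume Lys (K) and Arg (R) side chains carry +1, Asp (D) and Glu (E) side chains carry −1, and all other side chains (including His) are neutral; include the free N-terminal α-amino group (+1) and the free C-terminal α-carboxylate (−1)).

+2

Positive (K, R): R6, R7, K8, K11, R22, K26 → +6.
Negative (D, E): E1, E13, E17, E30 → −4.
The N-terminus (+1) and C-terminus (−1) cancel.
Net charge = (+6) + (−4) = +2.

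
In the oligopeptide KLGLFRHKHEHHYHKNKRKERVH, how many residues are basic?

14

Lysine (K), arginine (R), and histidine (H) have basic, nitrogen-containing side chains.
Matching residues: K1, R6, H7, K8, H9, H11, H12, H14, K15, K17, R18, K19, R21, H23.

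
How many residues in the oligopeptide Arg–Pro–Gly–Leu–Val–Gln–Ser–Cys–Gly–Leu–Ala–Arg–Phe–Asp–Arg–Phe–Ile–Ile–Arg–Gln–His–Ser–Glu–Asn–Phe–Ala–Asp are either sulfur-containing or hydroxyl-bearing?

Sulfur-containing: C, M. Hydroxyl-bearing: S, T, Y.
Sulfur-containing residues here: Cys8 (1).
Hydroxyl-bearing residues here: Ser7, Ser22 (2).
The two groups share no amino acid, so total = 1 + 2 = 3.

3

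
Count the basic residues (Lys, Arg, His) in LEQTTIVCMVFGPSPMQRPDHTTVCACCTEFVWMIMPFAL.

2

Matching residues: R18, H21.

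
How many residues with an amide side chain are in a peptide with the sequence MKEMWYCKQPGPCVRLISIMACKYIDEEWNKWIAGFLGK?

2

Only N (asparagine) and Q (glutamine) carry a side-chain carboxamide.
Matching residues: Q9, N30.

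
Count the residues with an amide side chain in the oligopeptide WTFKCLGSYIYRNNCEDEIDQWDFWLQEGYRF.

4

The amide-side-chain residues are Asn (N) and Gln (Q).
Matching residues: N13, N14, Q21, Q27.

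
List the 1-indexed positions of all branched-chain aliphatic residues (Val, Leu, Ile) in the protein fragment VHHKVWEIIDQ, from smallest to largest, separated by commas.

1, 5, 8, 9

Matching residues: V1, V5, I8, I9.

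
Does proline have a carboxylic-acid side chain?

Only D (aspartate) and E (glutamate) carry a side-chain carboxylic acid.
Proline is not in this group.

No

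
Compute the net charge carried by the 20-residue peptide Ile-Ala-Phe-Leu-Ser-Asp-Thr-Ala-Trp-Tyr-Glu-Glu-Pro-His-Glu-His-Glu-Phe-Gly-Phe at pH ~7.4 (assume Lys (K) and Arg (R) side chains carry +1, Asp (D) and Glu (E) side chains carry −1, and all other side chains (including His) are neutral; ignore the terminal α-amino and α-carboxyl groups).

Positive (K, R): none → +0.
Negative (D, E): Asp6, Glu11, Glu12, Glu15, Glu17 → −5.
Net charge = (+0) + (−5) = −5.

-5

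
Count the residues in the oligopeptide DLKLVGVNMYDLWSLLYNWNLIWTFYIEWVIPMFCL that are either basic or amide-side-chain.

Basic: H, K, R. Amide-side-chain: N, Q.
Basic residues here: K3 (1).
Amide-side-chain residues here: N8, N18, N20 (3).
The two groups share no amino acid, so total = 1 + 3 = 4.

4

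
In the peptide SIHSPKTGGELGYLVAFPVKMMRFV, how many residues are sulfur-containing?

2

The sulfur-bearing residues are cysteine (–SH) and methionine (–S–CH₃).
Matching residues: M21, M22.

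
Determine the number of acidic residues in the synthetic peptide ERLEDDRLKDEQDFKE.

8

Only D (aspartate) and E (glutamate) carry a side-chain carboxylic acid.
Matching residues: E1, E4, D5, D6, D10, E11, D13, E16.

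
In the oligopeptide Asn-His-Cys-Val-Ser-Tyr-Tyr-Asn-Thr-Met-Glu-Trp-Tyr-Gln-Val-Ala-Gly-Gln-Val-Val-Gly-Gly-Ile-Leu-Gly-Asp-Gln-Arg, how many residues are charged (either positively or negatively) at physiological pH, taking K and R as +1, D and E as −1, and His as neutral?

Charged side chains at pH ~7.4: K, R (positive); D, E (negative).
Matching residues: Glu11, Asp26, Arg28.

3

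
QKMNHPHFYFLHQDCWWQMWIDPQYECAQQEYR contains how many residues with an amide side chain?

The amide-side-chain residues are Asn (N) and Gln (Q).
Matching residues: Q1, N4, Q13, Q18, Q24, Q29, Q30.

7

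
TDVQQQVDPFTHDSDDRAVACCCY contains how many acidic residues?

5

Only D (aspartate) and E (glutamate) carry a side-chain carboxylic acid.
Matching residues: D2, D8, D13, D15, D16.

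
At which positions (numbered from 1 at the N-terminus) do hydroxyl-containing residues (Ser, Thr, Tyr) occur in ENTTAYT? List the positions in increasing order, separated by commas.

3, 4, 6, 7

Matching residues: T3, T4, Y6, T7.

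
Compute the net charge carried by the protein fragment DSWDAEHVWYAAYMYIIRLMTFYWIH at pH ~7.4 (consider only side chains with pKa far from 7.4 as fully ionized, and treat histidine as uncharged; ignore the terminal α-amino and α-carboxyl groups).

-2

Near pH 7.4, K and R contribute +1 each, D and E contribute −1 each, and every other side chain (His included, as stated) is uncharged.
Positive (K, R): R18 → +1.
Negative (D, E): D1, D4, E6 → −3.
Net charge = (+1) + (−3) = −2.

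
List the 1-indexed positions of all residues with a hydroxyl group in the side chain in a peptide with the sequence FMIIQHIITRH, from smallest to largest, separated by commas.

9

S, T, and Y are the three residues with a side-chain hydroxyl.
Matching residues: T9.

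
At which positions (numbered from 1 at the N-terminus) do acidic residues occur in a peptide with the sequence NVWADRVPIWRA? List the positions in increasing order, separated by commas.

Only D (aspartate) and E (glutamate) carry a side-chain carboxylic acid.
Matching residues: D5.

5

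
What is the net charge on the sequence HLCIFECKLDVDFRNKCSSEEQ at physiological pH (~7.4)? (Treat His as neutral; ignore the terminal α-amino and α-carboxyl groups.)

The side chains ionized at physiological pH are Lys/Arg (+1) and Asp/Glu (−1); with His treated as neutral, nothing else contributes.
Positive (K, R): K8, R14, K16 → +3.
Negative (D, E): E6, D10, D12, E20, E21 → −5.
Net charge = (+3) + (−5) = −2.

-2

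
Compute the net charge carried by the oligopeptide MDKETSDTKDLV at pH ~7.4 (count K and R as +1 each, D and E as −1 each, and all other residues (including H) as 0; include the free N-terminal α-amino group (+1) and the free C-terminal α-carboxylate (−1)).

Positive (K, R): K3, K9 → +2.
Negative (D, E): D2, E4, D7, D10 → −4.
The N-terminus (+1) and C-terminus (−1) cancel.
Net charge = (+2) + (−4) = −2.

-2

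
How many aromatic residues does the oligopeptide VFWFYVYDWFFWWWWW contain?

Phenylalanine (F), tryptophan (W), and tyrosine (Y) have aromatic ring side chains.
Matching residues: F2, W3, F4, Y5, Y7, W9, F10, F11, W12, W13, W14, W15, W16.

13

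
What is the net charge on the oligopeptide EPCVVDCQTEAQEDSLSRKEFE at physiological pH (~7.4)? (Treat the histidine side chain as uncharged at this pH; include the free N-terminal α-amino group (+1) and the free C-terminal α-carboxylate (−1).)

Near pH 7.4, K and R contribute +1 each, D and E contribute −1 each, and every other side chain (His included, as stated) is uncharged.
Positive (K, R): R18, K19 → +2.
Negative (D, E): E1, D6, E10, E13, D14, E20, E22 → −7.
The N-terminus (+1) and C-terminus (−1) cancel.
Net charge = (+2) + (−7) = −5.

-5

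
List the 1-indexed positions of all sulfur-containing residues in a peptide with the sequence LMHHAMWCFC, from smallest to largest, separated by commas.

2, 6, 8, 10

Only Cys (C) and Met (M) have a sulfur atom in the side chain.
Matching residues: M2, M6, C8, C10.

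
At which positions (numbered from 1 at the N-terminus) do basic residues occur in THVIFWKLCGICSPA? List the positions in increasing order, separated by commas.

2, 7

K, R, and H are the three residues with basic side chains (ε-amine, guanidinium, and imidazole respectively).
Matching residues: H2, K7.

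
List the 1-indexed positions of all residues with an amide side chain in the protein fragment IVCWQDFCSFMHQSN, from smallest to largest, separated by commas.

5, 13, 15

Asparagine (N) and glutamine (Q) have uncharged amide side chains.
Matching residues: Q5, Q13, N15.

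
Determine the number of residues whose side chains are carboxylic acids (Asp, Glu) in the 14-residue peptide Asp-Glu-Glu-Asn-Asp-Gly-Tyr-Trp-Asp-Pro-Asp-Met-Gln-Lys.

Matching residues: Asp1, Glu2, Glu3, Asp5, Asp9, Asp11.

6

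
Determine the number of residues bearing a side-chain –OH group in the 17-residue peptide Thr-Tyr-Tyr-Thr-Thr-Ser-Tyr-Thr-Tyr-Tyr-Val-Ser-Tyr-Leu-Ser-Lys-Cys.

The –OH-bearing residues are Ser, Thr (aliphatic alcohols), and Tyr (phenol).
Matching residues: Thr1, Tyr2, Tyr3, Thr4, Thr5, Ser6, Tyr7, Thr8, Tyr9, Tyr10, Ser12, Tyr13, Ser15.

13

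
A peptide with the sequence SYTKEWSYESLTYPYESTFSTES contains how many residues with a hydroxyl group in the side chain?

S, T, and Y are the three residues with a side-chain hydroxyl.
Matching residues: S1, Y2, T3, S7, Y8, S10, T12, Y13, Y15, S17, T18, S20, T21, S23.

14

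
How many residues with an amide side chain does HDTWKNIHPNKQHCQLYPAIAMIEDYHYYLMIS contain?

4

The amide-side-chain residues are Asn (N) and Gln (Q).
Matching residues: N6, N10, Q12, Q15.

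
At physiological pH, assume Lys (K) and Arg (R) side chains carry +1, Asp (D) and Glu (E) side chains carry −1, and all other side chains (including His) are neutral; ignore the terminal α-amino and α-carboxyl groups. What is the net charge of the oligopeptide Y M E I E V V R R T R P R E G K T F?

+2

Positive (K, R): R8, R9, R11, R13, K16 → +5.
Negative (D, E): E3, E5, E14 → −3.
Net charge = (+5) + (−3) = +2.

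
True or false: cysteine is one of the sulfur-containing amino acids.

Only Cys (C) and Met (M) have a sulfur atom in the side chain.
Cysteine is in this group.

True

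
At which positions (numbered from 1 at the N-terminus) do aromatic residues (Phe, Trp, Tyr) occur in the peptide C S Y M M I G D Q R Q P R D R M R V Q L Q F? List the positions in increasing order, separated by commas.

Matching residues: Y3, F22.

3, 22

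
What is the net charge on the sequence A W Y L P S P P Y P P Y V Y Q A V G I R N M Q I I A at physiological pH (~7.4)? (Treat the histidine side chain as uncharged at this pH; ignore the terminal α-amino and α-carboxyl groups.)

+1

The side chains ionized at physiological pH are Lys/Arg (+1) and Asp/Glu (−1); with His treated as neutral, nothing else contributes.
Positive (K, R): R20 → +1.
Negative (D, E): none → −0.
Net charge = (+1) + (−0) = +1.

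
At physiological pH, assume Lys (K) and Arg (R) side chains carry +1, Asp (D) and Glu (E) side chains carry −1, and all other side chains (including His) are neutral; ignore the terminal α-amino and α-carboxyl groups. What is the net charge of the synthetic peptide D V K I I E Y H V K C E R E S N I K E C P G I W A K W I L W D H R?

Positive (K, R): K3, K10, R13, K18, K26, R33 → +6.
Negative (D, E): D1, E6, E12, E14, E19, D31 → −6.
Net charge = (+6) + (−6) = 0.

0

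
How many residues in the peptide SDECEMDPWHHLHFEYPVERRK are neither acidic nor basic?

10

Acidic: D, E. Basic: K, R, H. All other residues are neither.
Matching residues: S1, C4, M6, P8, W9, L12, F14, Y16, P17, V18.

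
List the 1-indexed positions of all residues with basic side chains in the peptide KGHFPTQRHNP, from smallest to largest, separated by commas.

1, 3, 8, 9

Lysine (K), arginine (R), and histidine (H) have basic, nitrogen-containing side chains.
Matching residues: K1, H3, R8, H9.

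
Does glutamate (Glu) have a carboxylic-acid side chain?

Yes

Aspartate (D) and glutamate (E) have carboxylic-acid side chains and are the acidic amino acids.
Glutamate is in this group.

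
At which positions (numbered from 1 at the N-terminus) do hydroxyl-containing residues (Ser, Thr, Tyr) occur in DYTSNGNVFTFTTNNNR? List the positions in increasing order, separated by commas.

2, 3, 4, 10, 12, 13

Matching residues: Y2, T3, S4, T10, T12, T13.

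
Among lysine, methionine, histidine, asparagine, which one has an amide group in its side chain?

Only N (asparagine) and Q (glutamine) carry a side-chain carboxamide.
Of the listed options, only asparagine belongs to this group.

asparagine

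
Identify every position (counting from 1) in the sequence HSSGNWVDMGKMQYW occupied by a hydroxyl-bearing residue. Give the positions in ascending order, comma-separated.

2, 3, 14

The –OH-bearing residues are Ser, Thr (aliphatic alcohols), and Tyr (phenol).
Matching residues: S2, S3, Y14.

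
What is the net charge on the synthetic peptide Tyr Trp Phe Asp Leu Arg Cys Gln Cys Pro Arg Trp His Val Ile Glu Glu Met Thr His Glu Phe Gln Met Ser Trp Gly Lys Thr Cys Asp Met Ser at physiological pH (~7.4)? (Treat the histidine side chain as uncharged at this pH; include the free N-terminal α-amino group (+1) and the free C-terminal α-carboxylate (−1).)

-2

Near pH 7.4, K and R contribute +1 each, D and E contribute −1 each, and every other side chain (His included, as stated) is uncharged.
Positive (K, R): Arg6, Arg11, Lys28 → +3.
Negative (D, E): Asp4, Glu16, Glu17, Glu21, Asp31 → −5.
The N-terminus (+1) and C-terminus (−1) cancel.
Net charge = (+3) + (−5) = −2.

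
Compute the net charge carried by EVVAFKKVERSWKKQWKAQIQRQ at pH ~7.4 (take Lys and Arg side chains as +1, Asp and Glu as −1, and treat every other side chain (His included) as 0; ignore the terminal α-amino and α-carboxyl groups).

+5

Positive (K, R): K6, K7, R10, K13, K14, K17, R22 → +7.
Negative (D, E): E1, E9 → −2.
Net charge = (+7) + (−2) = +5.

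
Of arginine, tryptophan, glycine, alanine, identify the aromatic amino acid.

tryptophan

The aromatic amino acids are Phe (F, benzyl), Trp (W, indole), and Tyr (Y, phenol).
Of the listed options, only tryptophan belongs to this group.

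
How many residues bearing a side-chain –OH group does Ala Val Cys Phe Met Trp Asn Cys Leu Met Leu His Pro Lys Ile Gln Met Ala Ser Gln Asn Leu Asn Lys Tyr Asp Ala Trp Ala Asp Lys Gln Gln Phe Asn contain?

2

Serine (S), threonine (T), and tyrosine (Y) each carry a hydroxyl group on the side chain.
Matching residues: Ser19, Tyr25.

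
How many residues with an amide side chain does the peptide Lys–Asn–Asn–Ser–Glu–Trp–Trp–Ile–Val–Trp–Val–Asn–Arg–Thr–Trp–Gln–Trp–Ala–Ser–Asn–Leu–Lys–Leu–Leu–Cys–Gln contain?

Asparagine (N) and glutamine (Q) have uncharged amide side chains.
Matching residues: Asn2, Asn3, Asn12, Gln16, Asn20, Gln26.

6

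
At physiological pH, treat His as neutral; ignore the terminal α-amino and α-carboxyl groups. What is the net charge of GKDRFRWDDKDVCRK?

+2

Near pH 7.4, K and R contribute +1 each, D and E contribute −1 each, and every other side chain (His included, as stated) is uncharged.
Positive (K, R): K2, R4, R6, K10, R14, K15 → +6.
Negative (D, E): D3, D8, D9, D11 → −4.
Net charge = (+6) + (−4) = +2.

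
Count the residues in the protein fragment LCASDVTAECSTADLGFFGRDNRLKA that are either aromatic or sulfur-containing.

4

Aromatic: F, W, Y. Sulfur-containing: C, M.
Aromatic residues here: F17, F18 (2).
Sulfur-containing residues here: C2, C10 (2).
The two groups share no amino acid, so total = 2 + 2 = 4.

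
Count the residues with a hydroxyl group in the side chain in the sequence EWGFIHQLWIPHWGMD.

The –OH-bearing residues are Ser, Thr (aliphatic alcohols), and Tyr (phenol).
None of the 16 residues belong to this group.

0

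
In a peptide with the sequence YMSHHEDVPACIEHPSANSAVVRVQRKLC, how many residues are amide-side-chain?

Only N (asparagine) and Q (glutamine) carry a side-chain carboxamide.
Matching residues: N18, Q25.

2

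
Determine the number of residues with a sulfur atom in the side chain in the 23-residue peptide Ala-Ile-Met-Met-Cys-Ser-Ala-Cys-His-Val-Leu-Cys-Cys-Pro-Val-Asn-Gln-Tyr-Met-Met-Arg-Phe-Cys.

The sulfur-bearing residues are cysteine (–SH) and methionine (–S–CH₃).
Matching residues: Met3, Met4, Cys5, Cys8, Cys12, Cys13, Met19, Met20, Cys23.

9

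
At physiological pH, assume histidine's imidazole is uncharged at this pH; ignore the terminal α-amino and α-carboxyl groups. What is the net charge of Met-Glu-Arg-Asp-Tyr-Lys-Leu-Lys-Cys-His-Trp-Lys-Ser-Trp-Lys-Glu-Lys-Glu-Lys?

+3

Near pH 7.4, K and R contribute +1 each, D and E contribute −1 each, and every other side chain (His included, as stated) is uncharged.
Positive (K, R): Arg3, Lys6, Lys8, Lys12, Lys15, Lys17, Lys19 → +7.
Negative (D, E): Glu2, Asp4, Glu16, Glu18 → −4.
Net charge = (+7) + (−4) = +3.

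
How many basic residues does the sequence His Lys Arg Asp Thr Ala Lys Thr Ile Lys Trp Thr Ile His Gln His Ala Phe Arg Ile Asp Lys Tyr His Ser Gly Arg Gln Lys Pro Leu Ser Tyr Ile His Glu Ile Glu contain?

Lysine (K), arginine (R), and histidine (H) have basic, nitrogen-containing side chains.
Matching residues: His1, Lys2, Arg3, Lys7, Lys10, His14, His16, Arg19, Lys22, His24, Arg27, Lys29, His35.

13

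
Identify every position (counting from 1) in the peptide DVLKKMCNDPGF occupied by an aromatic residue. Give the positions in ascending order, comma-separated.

F, W, and Y each carry an aromatic ring on the side chain.
Matching residues: F12.

12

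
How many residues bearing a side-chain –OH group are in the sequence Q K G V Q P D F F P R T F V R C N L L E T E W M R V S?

The –OH-bearing residues are Ser, Thr (aliphatic alcohols), and Tyr (phenol).
Matching residues: T12, T21, S27.

3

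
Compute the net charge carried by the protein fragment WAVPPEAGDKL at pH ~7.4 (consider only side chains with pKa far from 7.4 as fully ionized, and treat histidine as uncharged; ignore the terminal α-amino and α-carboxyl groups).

-1

The side chains ionized at physiological pH are Lys/Arg (+1) and Asp/Glu (−1); with His treated as neutral, nothing else contributes.
Positive (K, R): K10 → +1.
Negative (D, E): E6, D9 → −2.
Net charge = (+1) + (−2) = −1.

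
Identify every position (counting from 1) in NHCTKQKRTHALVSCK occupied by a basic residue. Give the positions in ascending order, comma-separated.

K, R, and H are the three residues with basic side chains (ε-amine, guanidinium, and imidazole respectively).
Matching residues: H2, K5, K7, R8, H10, K16.

2, 5, 7, 8, 10, 16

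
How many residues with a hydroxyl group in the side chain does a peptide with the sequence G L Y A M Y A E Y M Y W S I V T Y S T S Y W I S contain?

12

Serine (S), threonine (T), and tyrosine (Y) each carry a hydroxyl group on the side chain.
Matching residues: Y3, Y6, Y9, Y11, S13, T16, Y17, S18, T19, S20, Y21, S24.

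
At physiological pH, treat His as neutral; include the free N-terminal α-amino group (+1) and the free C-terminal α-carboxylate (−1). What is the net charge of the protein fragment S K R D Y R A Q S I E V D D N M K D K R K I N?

Near pH 7.4, K and R contribute +1 each, D and E contribute −1 each, and every other side chain (His included, as stated) is uncharged.
Positive (K, R): K2, R3, R6, K17, K19, R20, K21 → +7.
Negative (D, E): D4, E11, D13, D14, D18 → −5.
The N-terminus (+1) and C-terminus (−1) cancel.
Net charge = (+7) + (−5) = +2.

+2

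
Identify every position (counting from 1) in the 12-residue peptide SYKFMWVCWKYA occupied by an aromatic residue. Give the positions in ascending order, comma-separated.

2, 4, 6, 9, 11

The aromatic amino acids are Phe (F, benzyl), Trp (W, indole), and Tyr (Y, phenol).
Matching residues: Y2, F4, W6, W9, Y11.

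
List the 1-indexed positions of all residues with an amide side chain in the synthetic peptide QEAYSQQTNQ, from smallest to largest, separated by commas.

1, 6, 7, 9, 10

Only N (asparagine) and Q (glutamine) carry a side-chain carboxamide.
Matching residues: Q1, Q6, Q7, N9, Q10.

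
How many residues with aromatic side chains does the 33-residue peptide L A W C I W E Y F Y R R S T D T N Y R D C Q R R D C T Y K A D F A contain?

8

The aromatic amino acids are Phe (F, benzyl), Trp (W, indole), and Tyr (Y, phenol).
Matching residues: W3, W6, Y8, F9, Y10, Y18, Y28, F32.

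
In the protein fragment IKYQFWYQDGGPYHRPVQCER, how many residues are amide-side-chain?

3

The amide-side-chain residues are Asn (N) and Gln (Q).
Matching residues: Q4, Q8, Q18.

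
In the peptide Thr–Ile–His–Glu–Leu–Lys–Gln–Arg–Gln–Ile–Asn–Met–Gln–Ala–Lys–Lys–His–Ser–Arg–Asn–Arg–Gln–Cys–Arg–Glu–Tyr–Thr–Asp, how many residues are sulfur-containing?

Cysteine (C, thiol) and methionine (M, thioether) are the two sulfur-containing amino acids.
Matching residues: Met12, Cys23.

2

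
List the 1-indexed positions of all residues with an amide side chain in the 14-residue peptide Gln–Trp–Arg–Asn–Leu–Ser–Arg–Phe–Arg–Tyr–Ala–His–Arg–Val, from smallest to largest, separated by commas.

1, 4

Asparagine (N) and glutamine (Q) have uncharged amide side chains.
Matching residues: Gln1, Asn4.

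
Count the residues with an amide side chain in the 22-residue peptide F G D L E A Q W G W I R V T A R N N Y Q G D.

4

Asparagine (N) and glutamine (Q) have uncharged amide side chains.
Matching residues: Q7, N17, N18, Q20.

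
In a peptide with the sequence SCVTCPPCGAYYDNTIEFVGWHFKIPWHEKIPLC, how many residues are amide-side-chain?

1

Only N (asparagine) and Q (glutamine) carry a side-chain carboxamide.
Matching residues: N14.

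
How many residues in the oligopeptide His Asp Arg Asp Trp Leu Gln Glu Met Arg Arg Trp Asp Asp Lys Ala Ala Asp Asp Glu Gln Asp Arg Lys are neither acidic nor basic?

Acidic: D, E. Basic: K, R, H. All other residues are neither.
Matching residues: Trp5, Leu6, Gln7, Met9, Trp12, Ala16, Ala17, Gln21.

8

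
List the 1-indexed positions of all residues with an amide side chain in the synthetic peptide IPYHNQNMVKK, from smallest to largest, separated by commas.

5, 6, 7

Only N (asparagine) and Q (glutamine) carry a side-chain carboxamide.
Matching residues: N5, Q6, N7.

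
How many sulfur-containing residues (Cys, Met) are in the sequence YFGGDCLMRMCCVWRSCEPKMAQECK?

Matching residues: C6, M8, M10, C11, C12, C17, M21, C25.

8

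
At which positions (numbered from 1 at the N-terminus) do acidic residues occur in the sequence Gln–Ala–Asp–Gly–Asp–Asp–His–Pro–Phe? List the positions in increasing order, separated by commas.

The acidic residues are Asp (D) and Glu (E), whose side chains end in a carboxylate group.
Matching residues: Asp3, Asp5, Asp6.

3, 5, 6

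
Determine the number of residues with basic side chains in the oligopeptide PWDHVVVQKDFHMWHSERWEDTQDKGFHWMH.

K, R, and H are the three residues with basic side chains (ε-amine, guanidinium, and imidazole respectively).
Matching residues: H4, K9, H12, H15, R18, K25, H28, H31.

8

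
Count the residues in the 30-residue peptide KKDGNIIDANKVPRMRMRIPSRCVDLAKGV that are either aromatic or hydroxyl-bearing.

Aromatic: F, W, Y. Hydroxyl-bearing: S, T, Y.
Aromatic residues here: none (0).
Hydroxyl-bearing residues here: S21 (1).
(Y belongs to both groups, but none appear in this sequence.) Total = 0 + 1 = 1.

1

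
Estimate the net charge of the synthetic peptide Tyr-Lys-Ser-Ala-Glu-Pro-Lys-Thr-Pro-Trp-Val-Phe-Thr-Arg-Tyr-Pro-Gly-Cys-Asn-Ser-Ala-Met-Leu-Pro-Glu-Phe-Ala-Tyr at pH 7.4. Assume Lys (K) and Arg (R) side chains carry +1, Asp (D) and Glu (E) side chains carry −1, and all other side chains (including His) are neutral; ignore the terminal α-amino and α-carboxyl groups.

Positive (K, R): Lys2, Lys7, Arg14 → +3.
Negative (D, E): Glu5, Glu25 → −2.
Net charge = (+3) + (−2) = +1.

+1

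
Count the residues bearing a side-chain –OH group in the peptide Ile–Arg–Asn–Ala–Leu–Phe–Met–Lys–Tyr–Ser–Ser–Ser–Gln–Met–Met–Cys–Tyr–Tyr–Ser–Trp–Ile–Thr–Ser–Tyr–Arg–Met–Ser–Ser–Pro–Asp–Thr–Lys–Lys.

13

The –OH-bearing residues are Ser, Thr (aliphatic alcohols), and Tyr (phenol).
Matching residues: Tyr9, Ser10, Ser11, Ser12, Tyr17, Tyr18, Ser19, Thr22, Ser23, Tyr24, Ser27, Ser28, Thr31.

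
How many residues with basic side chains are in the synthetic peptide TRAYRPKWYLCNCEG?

Lysine (K), arginine (R), and histidine (H) have basic, nitrogen-containing side chains.
Matching residues: R2, R5, K7.

3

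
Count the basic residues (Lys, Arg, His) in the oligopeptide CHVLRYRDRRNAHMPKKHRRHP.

Matching residues: H2, R5, R7, R9, R10, H13, K16, K17, H18, R19, R20, H21.

12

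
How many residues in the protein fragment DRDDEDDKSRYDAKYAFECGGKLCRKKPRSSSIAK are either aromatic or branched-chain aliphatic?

Aromatic: F, W, Y. Branched-chain aliphatic: I, L, V.
Aromatic residues here: Y11, Y15, F17 (3).
Branched-chain aliphatic residues here: L23, I33 (2).
The two groups share no amino acid, so total = 3 + 2 = 5.

5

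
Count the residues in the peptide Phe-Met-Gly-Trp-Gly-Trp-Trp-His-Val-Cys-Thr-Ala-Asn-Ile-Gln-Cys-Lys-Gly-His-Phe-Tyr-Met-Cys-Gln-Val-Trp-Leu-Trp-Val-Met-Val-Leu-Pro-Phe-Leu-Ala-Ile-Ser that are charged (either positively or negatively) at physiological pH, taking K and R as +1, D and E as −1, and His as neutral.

Charged side chains at pH ~7.4: K, R (positive); D, E (negative).
Matching residues: Lys17.

1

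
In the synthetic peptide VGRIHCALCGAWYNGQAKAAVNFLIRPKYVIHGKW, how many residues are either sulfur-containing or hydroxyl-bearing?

4

Sulfur-containing: C, M. Hydroxyl-bearing: S, T, Y.
Sulfur-containing residues here: C6, C9 (2).
Hydroxyl-bearing residues here: Y13, Y29 (2).
The two groups share no amino acid, so total = 2 + 2 = 4.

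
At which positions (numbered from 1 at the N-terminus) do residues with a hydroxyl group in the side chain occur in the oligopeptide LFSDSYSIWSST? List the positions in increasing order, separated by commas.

S, T, and Y are the three residues with a side-chain hydroxyl.
Matching residues: S3, S5, Y6, S7, S10, S11, T12.

3, 5, 6, 7, 10, 11, 12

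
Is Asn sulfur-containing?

No

The sulfur-bearing residues are cysteine (–SH) and methionine (–S–CH₃).
Asparagine is not in this group.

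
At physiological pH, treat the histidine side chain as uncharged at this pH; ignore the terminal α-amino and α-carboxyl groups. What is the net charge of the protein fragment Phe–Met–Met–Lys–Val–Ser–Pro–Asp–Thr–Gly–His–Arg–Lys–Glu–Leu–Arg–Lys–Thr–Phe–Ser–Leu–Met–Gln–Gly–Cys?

+3

At pH ~7.4 the Lys and Arg side chains are protonated (+1), the Asp and Glu side chains are deprotonated (−1), and with His taken as neutral all other side chains carry no charge.
Positive (K, R): Lys4, Arg12, Lys13, Arg16, Lys17 → +5.
Negative (D, E): Asp8, Glu14 → −2.
Net charge = (+5) + (−2) = +3.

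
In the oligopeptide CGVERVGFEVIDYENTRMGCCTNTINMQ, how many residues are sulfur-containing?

Only Cys (C) and Met (M) have a sulfur atom in the side chain.
Matching residues: C1, M18, C20, C21, M27.

5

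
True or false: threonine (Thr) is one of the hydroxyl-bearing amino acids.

The –OH-bearing residues are Ser, Thr (aliphatic alcohols), and Tyr (phenol).
Threonine is in this group.

True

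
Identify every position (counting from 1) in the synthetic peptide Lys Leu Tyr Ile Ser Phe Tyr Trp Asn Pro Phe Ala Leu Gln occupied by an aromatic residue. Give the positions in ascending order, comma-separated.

3, 6, 7, 8, 11

F, W, and Y each carry an aromatic ring on the side chain.
Matching residues: Tyr3, Phe6, Tyr7, Trp8, Phe11.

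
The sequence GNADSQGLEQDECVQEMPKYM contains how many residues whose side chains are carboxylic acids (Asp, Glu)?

Matching residues: D4, E9, D11, E12, E16.

5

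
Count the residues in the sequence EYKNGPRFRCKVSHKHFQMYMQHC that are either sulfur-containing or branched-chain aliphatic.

Sulfur-containing: C, M. Branched-chain aliphatic: I, L, V.
Sulfur-containing residues here: C10, M19, M21, C24 (4).
Branched-chain aliphatic residues here: V12 (1).
The two groups share no amino acid, so total = 4 + 1 = 5.

5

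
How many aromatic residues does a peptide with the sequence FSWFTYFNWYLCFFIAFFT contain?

The aromatic amino acids are Phe (F, benzyl), Trp (W, indole), and Tyr (Y, phenol).
Matching residues: F1, W3, F4, Y6, F7, W9, Y10, F13, F14, F17, F18.

11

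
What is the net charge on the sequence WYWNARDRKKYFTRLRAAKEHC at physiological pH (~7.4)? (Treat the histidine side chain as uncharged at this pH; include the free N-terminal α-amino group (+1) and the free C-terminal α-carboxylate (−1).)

+5

Near pH 7.4, K and R contribute +1 each, D and E contribute −1 each, and every other side chain (His included, as stated) is uncharged.
Positive (K, R): R6, R8, K9, K10, R14, R16, K19 → +7.
Negative (D, E): D7, E20 → −2.
The N-terminus (+1) and C-terminus (−1) cancel.
Net charge = (+7) + (−2) = +5.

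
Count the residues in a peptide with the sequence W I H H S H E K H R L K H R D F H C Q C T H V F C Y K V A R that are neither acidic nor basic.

Acidic: D, E. Basic: K, R, H. All other residues are neither.
Matching residues: W1, I2, S5, L11, F16, C18, Q19, C20, T21, V23, F24, C25, Y26, V28, A29.

15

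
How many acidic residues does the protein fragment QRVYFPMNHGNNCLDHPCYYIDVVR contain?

2

Only D (aspartate) and E (glutamate) carry a side-chain carboxylic acid.
Matching residues: D15, D22.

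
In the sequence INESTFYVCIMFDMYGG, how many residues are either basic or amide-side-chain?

Basic: H, K, R. Amide-side-chain: N, Q.
Basic residues here: none (0).
Amide-side-chain residues here: N2 (1).
The two groups share no amino acid, so total = 0 + 1 = 1.

1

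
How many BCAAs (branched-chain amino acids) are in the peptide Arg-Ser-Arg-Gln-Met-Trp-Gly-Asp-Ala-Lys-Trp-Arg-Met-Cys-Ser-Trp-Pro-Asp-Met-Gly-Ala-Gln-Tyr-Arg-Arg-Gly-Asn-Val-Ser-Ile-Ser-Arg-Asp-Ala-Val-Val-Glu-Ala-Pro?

4

V, L, and I make up the branched-chain aliphatic group.
Matching residues: Val28, Ile30, Val35, Val36.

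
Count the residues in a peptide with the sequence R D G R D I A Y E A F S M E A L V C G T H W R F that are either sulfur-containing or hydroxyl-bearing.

5

Sulfur-containing: C, M. Hydroxyl-bearing: S, T, Y.
Sulfur-containing residues here: M13, C18 (2).
Hydroxyl-bearing residues here: Y8, S12, T20 (3).
The two groups share no amino acid, so total = 2 + 3 = 5.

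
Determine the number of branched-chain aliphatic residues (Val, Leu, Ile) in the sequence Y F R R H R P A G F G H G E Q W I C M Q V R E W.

Matching residues: I17, V21.

2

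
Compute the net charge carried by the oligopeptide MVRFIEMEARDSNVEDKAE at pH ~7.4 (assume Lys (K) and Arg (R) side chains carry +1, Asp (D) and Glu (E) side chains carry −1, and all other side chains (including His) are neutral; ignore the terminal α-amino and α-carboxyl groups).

Positive (K, R): R3, R10, K17 → +3.
Negative (D, E): E6, E8, D11, E15, D16, E19 → −6.
Net charge = (+3) + (−6) = −3.

-3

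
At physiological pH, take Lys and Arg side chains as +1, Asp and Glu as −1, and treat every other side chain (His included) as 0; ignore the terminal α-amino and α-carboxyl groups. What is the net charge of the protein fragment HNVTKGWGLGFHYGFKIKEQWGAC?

Positive (K, R): K5, K16, K18 → +3.
Negative (D, E): E19 → −1.
Net charge = (+3) + (−1) = +2.

+2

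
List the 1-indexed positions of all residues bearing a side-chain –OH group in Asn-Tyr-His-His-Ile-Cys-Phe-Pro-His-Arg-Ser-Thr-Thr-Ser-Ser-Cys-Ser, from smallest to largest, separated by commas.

2, 11, 12, 13, 14, 15, 17

The –OH-bearing residues are Ser, Thr (aliphatic alcohols), and Tyr (phenol).
Matching residues: Tyr2, Ser11, Thr12, Thr13, Ser14, Ser15, Ser17.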